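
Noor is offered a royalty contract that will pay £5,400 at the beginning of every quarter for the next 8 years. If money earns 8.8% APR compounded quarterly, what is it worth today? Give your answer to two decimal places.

Periodic rate i = 0.088/4 = 0.022; n = 8 × 4 = 32 periods.
PV = PMT · [1 − (1+i)^(−n)] / i × (1+i) = 5400 · 23.301957 = 125,830.5686
Payments are at the start of each period, so multiply by (1+i).

£125,830.57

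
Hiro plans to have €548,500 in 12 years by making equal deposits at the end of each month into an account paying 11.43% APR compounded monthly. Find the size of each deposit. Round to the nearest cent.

€1,791.56

i = 0.1143/12 = 0.009525 per month; n = 12·12 = 144.
FV-annuity factor = 306.157444; PMT = 548500 / 306.157444 = 1,791.5619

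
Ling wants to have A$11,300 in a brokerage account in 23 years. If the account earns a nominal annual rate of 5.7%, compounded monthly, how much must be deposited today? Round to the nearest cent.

A$3,055.39

Periodic rate i = 0.057/12 = 0.00475; n = 23 × 12 = 276 periods.
PV = FV·(1+i)^(−n) = 11,300 × 0.270388 = 3,055.3878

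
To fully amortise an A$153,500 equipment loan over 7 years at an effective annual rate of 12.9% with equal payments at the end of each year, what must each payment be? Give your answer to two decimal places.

A$34,600.05

Annuity-PV factor = 4.436410; PMT = 153500 / 4.436410 = 34,600.0481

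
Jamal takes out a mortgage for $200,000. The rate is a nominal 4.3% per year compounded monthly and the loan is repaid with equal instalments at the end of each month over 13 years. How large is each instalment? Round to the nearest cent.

Periodic rate i = 0.043/12 = 0.00358333; n = 13 × 12 = 156 periods.
PMT = 200000 / ( [1 − (1+0.00358333)^(−156)] / 0.00358333 ) = 200000 / 119.343588 = 1,675.8336

$1,675.83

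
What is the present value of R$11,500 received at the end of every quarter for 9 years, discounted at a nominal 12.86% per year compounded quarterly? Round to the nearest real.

Periodic rate i = 0.1286/4 = 0.03215; n = 9 × 4 = 36 periods.
Annuity factor a(36|0.03215) = 21.148366; PV = 11500 × 21.148366 = 243,206.2068

R$243,206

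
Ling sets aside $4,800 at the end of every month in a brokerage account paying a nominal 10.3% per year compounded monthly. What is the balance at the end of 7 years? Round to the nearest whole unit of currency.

$587,280

i = 0.103/12 = 0.00858333 per month; n = 7·12 = 84.
Accumulation factor s(84|0.00858333) = 122.350043; FV = 4800 × 122.350043 = 587,280.2045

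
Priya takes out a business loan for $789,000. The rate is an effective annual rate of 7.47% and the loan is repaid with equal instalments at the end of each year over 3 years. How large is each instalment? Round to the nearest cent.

$303,234.94

Annuity-PV factor = 2.601943; PMT = 789000 / 2.601943 = 303,234.9418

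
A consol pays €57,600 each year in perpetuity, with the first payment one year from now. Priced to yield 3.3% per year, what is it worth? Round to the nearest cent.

PV = PMT / i = 57600 / 0.033 = 1,745,454.5455

€1,745,454.55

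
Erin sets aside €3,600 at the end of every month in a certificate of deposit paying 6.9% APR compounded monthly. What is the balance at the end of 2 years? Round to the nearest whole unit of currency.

With 12 periods per year: i = 0.00575, n = 24.
FV = PMT · [(1+i)^n − 1] / i = 3600 · 25.655986 = 92,361.5493

€92,362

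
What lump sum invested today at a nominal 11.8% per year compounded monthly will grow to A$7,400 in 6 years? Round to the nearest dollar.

A$3,658

With 12 periods per year: i = 0.00983333, n = 72.
PV = FV·(1+i)^(−n) = 7,400 × 0.494335 = 3,658.0797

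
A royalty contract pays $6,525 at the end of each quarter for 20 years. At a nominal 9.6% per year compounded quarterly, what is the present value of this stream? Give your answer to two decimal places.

$231,101.99

Periodic rate i = 0.096/4 = 0.024; n = 20 × 4 = 80 periods.
Annuity factor a(80|0.024) = 35.417930; PV = 6525 × 35.417930 = 231,101.9929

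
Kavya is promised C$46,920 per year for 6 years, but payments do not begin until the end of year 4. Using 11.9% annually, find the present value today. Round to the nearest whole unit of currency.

C$138,067

PV at t=3 (ordinary 6-year annuity): 46920 × a(6|0.119) = 46920 × 4.123078 = 193,454.8197
Discount back 3 years: 193,454.8197 × (1+0.119)^(−3) = 193,454.8197 × 0.713690 = 138,066.8112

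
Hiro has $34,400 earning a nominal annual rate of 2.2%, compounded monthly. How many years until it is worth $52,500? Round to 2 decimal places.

Periodic rate i = 0.022/12 = 0.00183333.
n = ln(52500/34400) / ln(1+0.00183333) = ln(1.52616) / 0.001832 = 230.8058 months
= 230.8058/12 years

19.23 years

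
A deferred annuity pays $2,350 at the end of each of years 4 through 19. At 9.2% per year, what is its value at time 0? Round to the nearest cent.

PV at t=3 (ordinary 16-year annuity): 2350 × a(16|0.092) = 2350 × 8.210984 = 19,295.8120
PV₀ = 19,295.8120 / (1+0.092)^3 = 19,295.8120 / 1.302171 = 14,818.1895

$14,818.19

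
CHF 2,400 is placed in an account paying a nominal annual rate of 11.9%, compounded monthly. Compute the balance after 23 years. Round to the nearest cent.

CHF 36,561.17

With 12 periods per year: i = 0.00991667, n = 276.
FV = PV·(1+i)^n = 2,400 × 15.233822 = 36,561.1732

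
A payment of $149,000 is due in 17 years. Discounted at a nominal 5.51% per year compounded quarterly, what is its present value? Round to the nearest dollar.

With 4 periods per year: i = 0.013775, n = 68.
Discount factor = (1+0.013775)^(−68) = 0.394433; PV = 149,000 × 0.394433 = 58,770.4505

$58,770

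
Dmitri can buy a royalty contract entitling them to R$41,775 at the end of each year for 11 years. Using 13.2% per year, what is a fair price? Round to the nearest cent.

PV = PMT · [1 − (1+i)^(−n)] / i = 41775 · 5.638821 = 235,561.7523

R$235,561.75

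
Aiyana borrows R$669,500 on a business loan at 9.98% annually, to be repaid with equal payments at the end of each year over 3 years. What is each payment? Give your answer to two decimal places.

R$269,121.07

Annuity-PV factor = 2.487728; PMT = 669500 / 2.487728 = 269,121.0750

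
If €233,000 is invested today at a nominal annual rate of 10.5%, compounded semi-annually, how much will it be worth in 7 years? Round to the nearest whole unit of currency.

€476,942

i = 0.105/2 = 0.0525 per half-year; n = 7·2 = 14.
233,000 × (1+0.0525)^14 = 233,000 × 2.046961 = 476,941.7975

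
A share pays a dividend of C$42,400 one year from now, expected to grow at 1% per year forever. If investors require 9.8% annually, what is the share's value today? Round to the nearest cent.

C$481,818.18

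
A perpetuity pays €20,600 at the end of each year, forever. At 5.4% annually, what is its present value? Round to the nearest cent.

PV = C/r = 20600/0.054 = 381,481.4815

€381,481.48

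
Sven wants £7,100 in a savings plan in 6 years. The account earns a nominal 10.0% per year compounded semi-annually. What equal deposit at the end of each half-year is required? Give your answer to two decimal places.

i = 0.1/2 = 0.05 per half-year; n = 6·2 = 12.
FV-annuity factor = 15.917127; PMT = 7100 / 15.917127 = 446.0604

£446.06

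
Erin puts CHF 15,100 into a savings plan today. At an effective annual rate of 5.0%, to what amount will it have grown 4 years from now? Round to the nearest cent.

FV = PV·(1+i)^n = 15,100 × 1.215506 = 18,354.1444

CHF 18,354.14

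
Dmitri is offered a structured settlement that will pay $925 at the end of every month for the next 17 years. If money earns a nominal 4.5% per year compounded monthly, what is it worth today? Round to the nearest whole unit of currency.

$131,720

Periodic rate i = 0.045/12 = 0.00375; n = 17 × 12 = 204 periods.
PV = 925 × [1 − (1+0.00375)^(−204)] / 0.00375 = 925 × 142.399945 = 131,719.9490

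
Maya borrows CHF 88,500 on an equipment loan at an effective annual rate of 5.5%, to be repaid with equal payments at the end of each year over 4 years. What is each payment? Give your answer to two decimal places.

CHF 25,248.56

PMT = 88500 / ( [1 − (1+0.055)^(−4)] / 0.055 ) = 88500 / 3.505150 = 25,248.5620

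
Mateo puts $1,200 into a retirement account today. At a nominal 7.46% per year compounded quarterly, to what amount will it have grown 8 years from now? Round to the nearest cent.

i = 0.0746/4 = 0.01865 per quarter; n = 8·4 = 32.
1,200 × (1+0.01865)^32 = 1,200 × 1.806341 = 2,167.6088

$2,167.61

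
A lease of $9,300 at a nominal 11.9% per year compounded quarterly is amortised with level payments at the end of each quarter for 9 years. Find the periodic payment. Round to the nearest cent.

$424.39

Periodic rate i = 0.119/4 = 0.02975; n = 9 × 4 = 36 periods.
Annuity-PV factor = 21.913921; PMT = 9300 / 21.913921 = 424.3878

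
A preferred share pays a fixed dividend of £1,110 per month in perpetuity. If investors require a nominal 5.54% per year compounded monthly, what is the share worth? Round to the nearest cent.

£240,433.21

Periodic rate i = 0.0554/12 = 0.00461667.
PV = PMT / i = 1110 / 0.00461667 = 240,433.2130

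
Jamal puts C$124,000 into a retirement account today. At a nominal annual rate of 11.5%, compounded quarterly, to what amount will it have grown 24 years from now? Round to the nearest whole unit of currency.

i = 0.115/4 = 0.02875 per quarter; n = 24·4 = 96.
FV = PV·(1+i)^n = 124,000 × 15.196565 = 1,884,374.0476

C$1,884,374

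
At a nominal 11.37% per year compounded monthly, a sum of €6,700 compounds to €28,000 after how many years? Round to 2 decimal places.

12.64 years

Periodic rate i = 0.1137/12 = 0.009475.
(1+i)^n = 28000/6700 = 4.17910, so n = ln 4.17910 / ln 1.00947 = 151.6476 months
= 151.6476/12 years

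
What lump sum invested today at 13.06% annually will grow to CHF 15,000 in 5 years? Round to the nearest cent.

PV = 15,000 / (1 + 0.1306)^5 = 15,000 / 1.847332 = 8,119.8191

CHF 8,119.82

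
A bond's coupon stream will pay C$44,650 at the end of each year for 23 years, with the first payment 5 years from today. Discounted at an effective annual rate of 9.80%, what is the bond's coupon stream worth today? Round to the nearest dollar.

C$276,960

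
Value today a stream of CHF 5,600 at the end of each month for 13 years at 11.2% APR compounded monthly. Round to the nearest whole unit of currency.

CHF 459,152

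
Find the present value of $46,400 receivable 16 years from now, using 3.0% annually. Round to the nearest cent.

Discount factor = (1+0.03)^(−16) = 0.623167; PV = 46,400 × 0.623167 = 28,914.9460

$28,914.95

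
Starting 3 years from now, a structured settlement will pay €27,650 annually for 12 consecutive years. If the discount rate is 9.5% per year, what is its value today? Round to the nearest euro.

Value one period before first payment (t=2): 27650 × [1 − (1+0.095)^(−12)] / 0.095 = 27650 × 6.983839 = 193,103.1594
Discount back 2 years: 193,103.1594 × (1+0.095)^(−2) = 193,103.1594 × 0.834011 = 161,050.1527

€161,050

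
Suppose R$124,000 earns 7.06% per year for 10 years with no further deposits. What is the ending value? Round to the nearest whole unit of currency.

FV = PV·(1+i)^n = 124,000 × 1.978210 = 245,298.0386

R$245,298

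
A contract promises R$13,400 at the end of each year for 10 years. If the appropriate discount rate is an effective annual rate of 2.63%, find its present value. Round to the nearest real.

R$116,494

PV = 13400 × [1 − (1+0.0263)^(−10)] / 0.0263 = 13400 × 8.693563 = 116,493.7489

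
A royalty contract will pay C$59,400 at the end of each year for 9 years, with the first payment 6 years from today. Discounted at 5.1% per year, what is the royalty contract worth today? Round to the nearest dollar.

C$327,776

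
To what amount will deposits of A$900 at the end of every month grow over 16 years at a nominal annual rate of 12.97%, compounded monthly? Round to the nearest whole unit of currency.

A$572,719

Periodic rate i = 0.1297/12 = 0.0108083; n = 16 × 12 = 192 periods.
FV = 900 × [(1+0.0108083)^192 − 1] / 0.0108083 = 900 × 636.354541 = 572,719.0867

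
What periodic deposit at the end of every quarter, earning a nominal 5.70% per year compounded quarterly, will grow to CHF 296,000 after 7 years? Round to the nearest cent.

CHF 8,676.47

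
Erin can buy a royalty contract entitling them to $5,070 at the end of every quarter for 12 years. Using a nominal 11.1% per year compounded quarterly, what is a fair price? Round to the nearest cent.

$133,595.45

i = 0.111/4 = 0.02775 per quarter; n = 12·4 = 48.
PV = PMT · [1 − (1+i)^(−n)] / i = 5070 · 26.350187 = 133,595.4464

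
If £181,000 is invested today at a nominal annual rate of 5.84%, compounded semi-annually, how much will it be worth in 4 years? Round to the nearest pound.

£227,865

Periodic rate i = 0.0584/2 = 0.0292; n = 4 × 2 = 8 periods.
FV = 181,000 × (1 + 0.0292)^8 = 227,864.5658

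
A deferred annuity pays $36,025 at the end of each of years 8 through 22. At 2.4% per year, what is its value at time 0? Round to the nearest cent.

$380,604.07

Value one period before first payment (t=7): 36025 × [1 − (1+0.024)^(−15)] / 0.024 = 36025 × 12.472949 = 449,337.9755
PV₀ = 449,337.9755 / (1+0.024)^7 = 449,337.9755 / 1.180592 = 380,604.0697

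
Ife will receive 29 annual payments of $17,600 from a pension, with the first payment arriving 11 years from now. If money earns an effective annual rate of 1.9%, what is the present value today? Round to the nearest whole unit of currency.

Value one period before first payment (t=10): 17600 × [1 − (1+0.019)^(−29)] / 0.019 = 17600 × 22.138936 = 389,645.2805
PV₀ = 389,645.2805 / (1+0.019)^10 = 389,645.2805 / 1.207096 = 322,795.5807

$322,796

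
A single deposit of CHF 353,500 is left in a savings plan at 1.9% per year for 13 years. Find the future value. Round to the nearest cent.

FV = PV·(1+i)^n = 353,500 × 1.277216 = 451,495.8993

CHF 451,495.90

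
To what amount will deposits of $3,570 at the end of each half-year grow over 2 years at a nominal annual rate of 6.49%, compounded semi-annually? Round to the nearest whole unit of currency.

With 2 periods per year: i = 0.03245, n = 4.
Accumulation factor s(4|0.03245) = 4.198946; FV = 3570 × 4.198946 = 14,990.2379

$14,990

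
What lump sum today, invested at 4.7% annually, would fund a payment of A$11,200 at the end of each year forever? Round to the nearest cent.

PV = C/r = 11200/0.047 = 238,297.8723

A$238,297.87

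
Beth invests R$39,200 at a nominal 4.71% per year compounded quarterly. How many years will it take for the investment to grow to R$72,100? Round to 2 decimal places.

13.01 years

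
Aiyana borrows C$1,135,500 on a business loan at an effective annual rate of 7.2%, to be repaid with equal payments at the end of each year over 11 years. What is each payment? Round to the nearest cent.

C$152,938.79

Annuity-PV factor = 7.424539; PMT = 1.1355e+06 / 7.424539 = 152,938.7915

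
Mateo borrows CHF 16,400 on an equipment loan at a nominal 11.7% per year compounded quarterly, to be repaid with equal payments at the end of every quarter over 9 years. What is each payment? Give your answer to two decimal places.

CHF 742.80

Periodic rate i = 0.117/4 = 0.02925; n = 9 × 4 = 36 periods.
PMT = 16400 / ( [1 − (1+0.02925)^(−36)] / 0.02925 ) = 16400 / 22.078635 = 742.7996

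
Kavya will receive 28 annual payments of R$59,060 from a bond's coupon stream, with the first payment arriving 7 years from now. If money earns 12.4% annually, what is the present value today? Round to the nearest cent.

R$227,246.86

PV at t=6 (ordinary 28-year annuity): 59060 × a(28|0.124) = 59060 × 7.758938 = 458,242.9060
PV₀ = 458,242.9060 / (1+0.124)^6 = 458,242.9060 / 2.016498 = 227,246.8558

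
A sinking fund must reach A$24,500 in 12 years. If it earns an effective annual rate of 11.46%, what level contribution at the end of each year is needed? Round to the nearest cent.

PMT = 24500 / ( [(1+0.1146)^12 − 1] / 0.1146 ) = 24500 / 23.354697 = 1,049.0395

A$1,049.04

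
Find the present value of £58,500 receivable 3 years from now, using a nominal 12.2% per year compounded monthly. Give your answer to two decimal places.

£40,644.96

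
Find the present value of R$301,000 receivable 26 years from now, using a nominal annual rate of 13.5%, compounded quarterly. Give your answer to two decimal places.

R$9,535.69

i = 0.135/4 = 0.03375 per quarter; n = 26·4 = 104.
PV = 301,000 / (1 + 0.03375)^104 = 301,000 / 31.565622 = 9,535.6906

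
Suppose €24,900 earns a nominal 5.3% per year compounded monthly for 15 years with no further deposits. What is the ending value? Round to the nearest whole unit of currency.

Periodic rate i = 0.053/12 = 0.00441667; n = 15 × 12 = 180 periods.
FV = 24,900 × (1 + 0.00441667)^180 = 55,043.1449

€55,043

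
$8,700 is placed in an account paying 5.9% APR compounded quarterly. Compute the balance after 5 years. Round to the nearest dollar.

$11,660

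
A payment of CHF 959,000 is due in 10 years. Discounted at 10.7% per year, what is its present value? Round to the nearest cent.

CHF 347,010.33

PV = FV·(1+i)^(−n) = 959,000 × 0.361846 = 347,010.3261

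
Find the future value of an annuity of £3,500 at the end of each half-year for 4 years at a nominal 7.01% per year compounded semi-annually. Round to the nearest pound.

£31,687

i = 0.0701/2 = 0.03505 per half-year; n = 4·2 = 8.
FV = PMT · [(1+i)^n − 1] / i = 3500 · 9.053296 = 31,686.5370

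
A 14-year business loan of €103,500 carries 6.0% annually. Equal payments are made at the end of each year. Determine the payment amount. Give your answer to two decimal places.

Annuity-PV factor = 9.294984; PMT = 103500 / 9.294984 = 11,135.0381

€11,135.04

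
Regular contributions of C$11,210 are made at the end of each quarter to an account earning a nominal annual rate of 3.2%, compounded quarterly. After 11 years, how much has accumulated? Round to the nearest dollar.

C$588,411

i = 0.032/4 = 0.008 per quarter; n = 11·4 = 44.
FV = 11210 × [(1+0.008)^44 − 1] / 0.008 = 11210 × 52.489811 = 588,410.7762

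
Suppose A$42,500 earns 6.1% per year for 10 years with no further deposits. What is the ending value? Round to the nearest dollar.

A$76,832

FV = PV·(1+i)^n = 42,500 × 1.807814 = 76,832.1116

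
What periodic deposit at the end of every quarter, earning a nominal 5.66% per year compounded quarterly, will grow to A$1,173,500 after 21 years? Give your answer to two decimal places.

i = 0.0566/4 = 0.01415 per quarter; n = 21·4 = 84.
PMT = 1.1735e+06 / ( [(1+0.01415)^84 − 1] / 0.01415 ) = 1.1735e+06 / 159.381642 = 7,362.8304

A$7,362.83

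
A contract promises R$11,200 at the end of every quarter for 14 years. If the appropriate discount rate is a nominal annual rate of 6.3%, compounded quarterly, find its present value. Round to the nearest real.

R$414,713

i = 0.063/4 = 0.01575 per quarter; n = 14·4 = 56.
Annuity factor a(56|0.01575) = 37.027977; PV = 11200 × 37.027977 = 414,713.3433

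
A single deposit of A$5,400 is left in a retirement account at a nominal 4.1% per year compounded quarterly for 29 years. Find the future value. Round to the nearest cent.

With 4 periods per year: i = 0.01025, n = 116.
5,400 × (1+0.01025)^116 = 5,400 × 3.263981 = 17,625.4988

A$17,625.50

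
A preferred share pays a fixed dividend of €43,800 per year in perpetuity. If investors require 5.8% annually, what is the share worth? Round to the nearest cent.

PV = C/r = 43800/0.058 = 755,172.4138

€755,172.41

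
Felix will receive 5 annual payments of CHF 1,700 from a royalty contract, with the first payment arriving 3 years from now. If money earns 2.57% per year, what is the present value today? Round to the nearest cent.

CHF 7,491.98

Value one period before first payment (t=2): 1700 × [1 − (1+0.0257)^(−5)] / 0.0257 = 1700 × 4.636482 = 7,882.0188
Discount back 2 years: 7,882.0188 × (1+0.0257)^(−2) = 7,882.0188 × 0.950516 = 7,491.9825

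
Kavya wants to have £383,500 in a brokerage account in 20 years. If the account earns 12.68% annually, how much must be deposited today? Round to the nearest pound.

£35,223

PV = 383,500 / (1 + 0.1268)^20 = 383,500 / 10.887716 = 35,223.1832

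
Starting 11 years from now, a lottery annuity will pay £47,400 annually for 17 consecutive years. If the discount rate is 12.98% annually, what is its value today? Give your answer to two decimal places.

£94,232.44

Value one period before first payment (t=10): 47400 × [1 − (1+0.1298)^(−17)] / 0.1298 = 47400 × 6.736554 = 319,312.6652
PV₀ = 319,312.6652 / (1+0.1298)^10 = 319,312.6652 / 3.388564 = 94,232.4409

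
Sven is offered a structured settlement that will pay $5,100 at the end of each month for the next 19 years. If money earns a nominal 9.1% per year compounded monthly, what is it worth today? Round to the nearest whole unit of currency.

$552,399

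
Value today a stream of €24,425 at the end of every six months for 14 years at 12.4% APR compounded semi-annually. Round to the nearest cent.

Periodic rate i = 0.124/2 = 0.062; n = 14 × 2 = 28 periods.
Annuity factor a(28|0.062) = 13.135928; PV = 24425 × 13.135928 = 320,845.0419

€320,845.04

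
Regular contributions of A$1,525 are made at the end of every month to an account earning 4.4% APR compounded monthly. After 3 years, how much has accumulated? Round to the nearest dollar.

A$58,574

i = 0.044/12 = 0.00366667 per month; n = 3·12 = 36.
FV = 1525 × [(1+0.00366667)^36 − 1] / 0.00366667 = 1525 × 38.408967 = 58,573.6740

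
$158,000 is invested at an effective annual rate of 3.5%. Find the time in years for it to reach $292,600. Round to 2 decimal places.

(1+i)^n = 292600/158000 = 1.85190, so n = ln 1.85190 / ln 1.035 = 17.9124 years

17.91 years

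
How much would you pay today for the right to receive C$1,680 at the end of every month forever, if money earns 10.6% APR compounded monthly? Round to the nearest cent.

C$190,188.68

Periodic rate i = 0.106/12 = 0.00883333.
PV = C/r = 1680/0.00883333 = 190,188.6792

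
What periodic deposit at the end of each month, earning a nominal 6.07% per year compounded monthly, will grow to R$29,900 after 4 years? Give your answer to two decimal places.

R$551.92

i = 0.0607/12 = 0.00505833 per month; n = 4·12 = 48.
FV-annuity factor = 54.174695; PMT = 29900 / 54.174695 = 551.9182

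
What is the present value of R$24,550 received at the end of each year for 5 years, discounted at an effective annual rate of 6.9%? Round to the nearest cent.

R$100,929.94

PV = PMT · [1 − (1+i)^(−n)] / i = 24550 · 4.111199 = 100,929.9414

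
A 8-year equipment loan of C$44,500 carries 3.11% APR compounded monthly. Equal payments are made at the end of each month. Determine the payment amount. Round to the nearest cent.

C$524.19

Periodic rate i = 0.0311/12 = 0.00259167; n = 8 × 12 = 96 periods.
Annuity-PV factor = 84.892514; PMT = 44500 / 84.892514 = 524.1923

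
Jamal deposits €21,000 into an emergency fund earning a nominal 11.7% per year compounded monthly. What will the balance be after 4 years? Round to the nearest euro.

i = 0.117/12 = 0.00975 per month; n = 4·12 = 48.
21,000 × (1+0.00975)^48 = 21,000 × 1.593182 = 33,456.8203

€33,457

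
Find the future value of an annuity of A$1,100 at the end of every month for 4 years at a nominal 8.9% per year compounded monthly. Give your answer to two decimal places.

With 12 periods per year: i = 0.00741667, n = 48.
FV = 1100 × [(1+0.00741667)^48 − 1] / 0.00741667 = 1100 × 57.402252 = 63,142.4769

A$63,142.48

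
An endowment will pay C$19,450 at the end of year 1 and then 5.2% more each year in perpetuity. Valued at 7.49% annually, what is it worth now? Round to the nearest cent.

PV = D₁/(r − g) = 19450/(0.0749 − 0.052) = 849,344.9782

C$849,344.98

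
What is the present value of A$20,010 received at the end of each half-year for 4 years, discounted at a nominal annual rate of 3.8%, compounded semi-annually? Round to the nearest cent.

With 2 periods per year: i = 0.019, n = 8.
PV = PMT · [1 − (1+i)^(−n)] / i = 20010 · 7.357156 = 147,216.6846

A$147,216.68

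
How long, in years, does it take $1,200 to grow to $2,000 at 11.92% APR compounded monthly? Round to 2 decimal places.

Periodic rate i = 0.1192/12 = 0.00993333.
(1+i)^n = 2000/1200 = 1.66667, so n = ln 1.66667 / ln 1.00993 = 51.6804 months
= 51.6804/12 years

4.31 years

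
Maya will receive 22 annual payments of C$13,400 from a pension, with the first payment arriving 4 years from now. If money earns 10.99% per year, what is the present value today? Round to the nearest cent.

Value one period before first payment (t=3): 13400 × [1 − (1+0.1099)^(−22)] / 0.1099 = 13400 × 8.181361 = 109,630.2367
Discount back 3 years: 109,630.2367 × (1+0.1099)^(−3) = 109,630.2367 × 0.731389 = 80,182.3532

C$80,182.35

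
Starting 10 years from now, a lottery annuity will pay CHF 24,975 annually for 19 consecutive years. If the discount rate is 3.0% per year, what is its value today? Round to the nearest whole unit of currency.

CHF 274,176

PV at t=9 (ordinary 19-year annuity): 24975 × a(19|0.03) = 24975 × 14.323799 = 357,736.8827
Discount back 9 years: 357,736.8827 × (1+0.03)^(−9) = 357,736.8827 × 0.766417 = 274,175.5327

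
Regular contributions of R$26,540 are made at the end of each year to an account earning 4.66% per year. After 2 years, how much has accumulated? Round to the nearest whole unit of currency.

R$54,317

FV = PMT · [(1+i)^n − 1] / i = 26540 · 2.046600 = 54,316.7640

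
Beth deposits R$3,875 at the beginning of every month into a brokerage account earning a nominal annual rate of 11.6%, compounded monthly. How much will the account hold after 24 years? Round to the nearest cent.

Periodic rate i = 0.116/12 = 0.00966667; n = 24 × 12 = 288 periods.
FV = 3875 × [(1+0.00966667)^288 − 1] / 0.00966667 × (1+i) = 3875 × 1563.454133 = 6,058,384.7672
(Beginning-of-period payments → annuity-due factor ×(1+i).)

R$6,058,384.77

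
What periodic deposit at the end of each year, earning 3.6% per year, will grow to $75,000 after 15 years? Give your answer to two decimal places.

FV-annuity factor = 19.438726; PMT = 75000 / 19.438726 = 3,858.2774

$3,858.28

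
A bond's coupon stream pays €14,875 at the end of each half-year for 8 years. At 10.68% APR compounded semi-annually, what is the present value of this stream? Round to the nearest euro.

With 2 periods per year: i = 0.0534, n = 16.
Annuity factor a(16|0.0534) = 10.580192; PV = 14875 × 10.580192 = 157,380.3558

€157,380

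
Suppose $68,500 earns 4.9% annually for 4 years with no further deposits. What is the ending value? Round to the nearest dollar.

$82,945

FV = PV·(1+i)^n = 68,500 × 1.210882 = 82,945.4417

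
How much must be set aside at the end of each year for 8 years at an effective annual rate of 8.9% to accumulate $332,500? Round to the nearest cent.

$30,258.64

PMT = 332500 / ( [(1+0.089)^8 − 1] / 0.089 ) = 332500 / 10.988598 = 30,258.6378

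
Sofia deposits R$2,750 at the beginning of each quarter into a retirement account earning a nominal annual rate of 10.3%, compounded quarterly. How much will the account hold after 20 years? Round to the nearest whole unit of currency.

Periodic rate i = 0.103/4 = 0.02575; n = 20 × 4 = 80 periods.
FV = 2750 × [(1+0.02575)^80 − 1] / 0.02575 × (1+i) = 2750 × 264.664380 = 727,827.0449
Payments are at the start of each period, so multiply by (1+i).

R$727,827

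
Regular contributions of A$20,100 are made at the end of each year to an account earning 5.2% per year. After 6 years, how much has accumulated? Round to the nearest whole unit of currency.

FV = PMT · [(1+i)^n − 1] / i = 20100 · 6.836233 = 137,408.2907

A$137,408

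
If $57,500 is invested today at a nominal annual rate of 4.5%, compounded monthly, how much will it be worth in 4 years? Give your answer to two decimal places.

$68,816.83

i = 0.045/12 = 0.00375 per month; n = 4·12 = 48.
FV = PV·(1+i)^n = 57,500 × 1.196814 = 68,816.8267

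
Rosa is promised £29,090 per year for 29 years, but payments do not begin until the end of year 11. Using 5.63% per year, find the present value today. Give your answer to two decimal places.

£237,759.25

PV at t=10 (ordinary 29-year annuity): 29090 × a(29|0.0563) = 29090 × 14.134046 = 411,159.3993
PV₀ = 411,159.3993 / (1+0.0563)^10 = 411,159.3993 / 1.729310 = 237,759.2516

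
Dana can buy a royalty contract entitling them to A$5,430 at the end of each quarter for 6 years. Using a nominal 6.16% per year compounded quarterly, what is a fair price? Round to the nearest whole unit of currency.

With 4 periods per year: i = 0.0154, n = 24.
PV = PMT · [1 − (1+i)^(−n)] / i = 5430 · 19.937661 = 108,261.4975

A$108,261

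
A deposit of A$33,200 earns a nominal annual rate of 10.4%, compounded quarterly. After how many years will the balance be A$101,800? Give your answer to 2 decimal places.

Periodic rate i = 0.104/4 = 0.026.
n = ln(101800/33200) / ln(1+0.026) = ln(3.06627) / 0.025668 = 43.6525 quarters
= 43.6525/4 years

10.91 years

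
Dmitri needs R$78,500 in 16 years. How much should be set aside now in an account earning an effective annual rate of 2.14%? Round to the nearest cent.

R$55,941.74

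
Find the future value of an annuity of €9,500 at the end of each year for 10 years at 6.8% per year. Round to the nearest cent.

€130,022.86

Accumulation factor s(10|0.068) = 13.686616; FV = 9500 × 13.686616 = 130,022.8551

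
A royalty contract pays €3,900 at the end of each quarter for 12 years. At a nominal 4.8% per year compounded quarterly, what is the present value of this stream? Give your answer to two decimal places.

Periodic rate i = 0.048/4 = 0.012; n = 12 × 4 = 48 periods.
PV = 3900 × [1 − (1+0.012)^(−48)] / 0.012 = 3900 × 36.327241 = 141,676.2380

€141,676.24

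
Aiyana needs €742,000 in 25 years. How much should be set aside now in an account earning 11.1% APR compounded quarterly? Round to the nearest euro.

Periodic rate i = 0.111/4 = 0.02775; n = 25 × 4 = 100 periods.
PV = FV·(1+i)^(−n) = 742,000 × 0.064752 = 48,045.7924

€48,046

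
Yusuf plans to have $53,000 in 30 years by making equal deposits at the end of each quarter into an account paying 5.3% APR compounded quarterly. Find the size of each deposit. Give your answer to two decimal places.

i = 0.053/4 = 0.01325 per quarter; n = 30·4 = 120.
PMT = 53000 / ( [(1+0.01325)^120 − 1] / 0.01325 ) = 53000 / 290.778283 = 182.2695

$182.27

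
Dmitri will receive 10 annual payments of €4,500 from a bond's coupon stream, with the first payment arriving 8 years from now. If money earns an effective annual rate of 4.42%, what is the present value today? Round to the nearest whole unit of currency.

Value one period before first payment (t=7): 4500 × [1 − (1+0.0442)^(−10)] / 0.0442 = 4500 × 7.943935 = 35,747.7056
PV₀ = 35,747.7056 / (1+0.0442)^7 = 35,747.7056 / 1.353586 = 26,409.6320

€26,410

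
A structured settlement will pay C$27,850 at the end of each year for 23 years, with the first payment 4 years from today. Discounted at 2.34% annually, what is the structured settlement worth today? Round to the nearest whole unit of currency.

PV at t=3 (ordinary 23-year annuity): 27850 × a(23|0.0234) = 27850 × 17.631232 = 491,029.8112
PV₀ = 491,029.8112 / (1+0.0234)^3 = 491,029.8112 / 1.071855 = 458,111.9512

C$458,112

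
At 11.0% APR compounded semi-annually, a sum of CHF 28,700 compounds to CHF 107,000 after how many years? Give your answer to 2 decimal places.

12.29 years

Periodic rate i = 0.11/2 = 0.055.
(1+i)^n = 107000/28700 = 3.72822, so n = ln 3.72822 / ln 1.055 = 24.5781 half-years
= 24.5781/2 years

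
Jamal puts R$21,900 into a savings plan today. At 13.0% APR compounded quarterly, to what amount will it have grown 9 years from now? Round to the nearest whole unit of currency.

R$69,261

With 4 periods per year: i = 0.0325, n = 36.
FV = PV·(1+i)^n = 21,900 × 3.162585 = 69,260.6059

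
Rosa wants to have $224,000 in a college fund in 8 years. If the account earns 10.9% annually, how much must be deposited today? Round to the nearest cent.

$97,902.92

PV = 224,000 / (1 + 0.109)^8 = 224,000 / 2.287981 = 97,902.9209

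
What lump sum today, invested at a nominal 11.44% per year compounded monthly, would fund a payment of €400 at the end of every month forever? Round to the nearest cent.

Periodic rate i = 0.1144/12 = 0.00953333.
PV = C/r = 400/0.00953333 = 41,958.0420

€41,958.04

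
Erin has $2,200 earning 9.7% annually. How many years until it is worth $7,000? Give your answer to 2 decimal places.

12.50 years

n = ln(7000/2200) / ln(1+0.097) = ln(3.18182) / 0.092579 = 12.5023 years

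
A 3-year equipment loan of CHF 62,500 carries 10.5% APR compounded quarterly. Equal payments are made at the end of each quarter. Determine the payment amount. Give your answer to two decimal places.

CHF 6,139.15

Periodic rate i = 0.105/4 = 0.02625; n = 3 × 4 = 12 periods.
PMT = 62500 / ( [1 − (1+0.02625)^(−12)] / 0.02625 ) = 62500 / 10.180558 = 6,139.1525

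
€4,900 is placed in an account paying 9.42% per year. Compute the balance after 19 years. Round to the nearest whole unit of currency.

FV = PV·(1+i)^n = 4,900 × 5.531431 = 27,104.0118

€27,104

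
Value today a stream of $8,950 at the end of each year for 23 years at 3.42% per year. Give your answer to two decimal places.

PV = PMT · [1 − (1+i)^(−n)] / i = 8950 · 15.747974 = 140,944.3714

$140,944.37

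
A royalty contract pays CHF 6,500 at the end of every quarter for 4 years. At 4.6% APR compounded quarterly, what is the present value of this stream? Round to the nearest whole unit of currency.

i = 0.046/4 = 0.0115 per quarter; n = 4·4 = 16.
PV = 6500 × [1 − (1+0.0115)^(−16)] / 0.0115 = 6500 × 14.538282 = 94,498.8312

CHF 94,499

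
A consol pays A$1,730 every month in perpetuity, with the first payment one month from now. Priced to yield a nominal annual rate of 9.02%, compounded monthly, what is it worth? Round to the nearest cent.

A$230,155.21

Periodic rate i = 0.0902/12 = 0.00751667.
PV = PMT / i = 1730 / 0.00751667 = 230,155.2106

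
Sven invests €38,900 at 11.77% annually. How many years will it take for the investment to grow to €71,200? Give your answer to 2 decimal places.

5.43 years

n = ln(71200/38900) / ln(1+0.1177) = ln(1.83033) / 0.111273 = 5.4326 years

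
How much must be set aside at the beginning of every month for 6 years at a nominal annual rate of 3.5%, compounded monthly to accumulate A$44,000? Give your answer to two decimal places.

A$548.48

i = 0.035/12 = 0.00291667 per month; n = 6·12 = 72.
PMT = 44000 / ( [(1+0.00291667)^72 − 1] / 0.00291667 × (1+i) ) = 44000 / 80.222228 = 548.4764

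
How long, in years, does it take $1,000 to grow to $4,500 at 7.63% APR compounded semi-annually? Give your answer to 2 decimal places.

20.09 years

Periodic rate i = 0.0763/2 = 0.03815.
n = ln(4500/1000) / ln(1+0.03815) = ln(4.50000) / 0.037440 = 40.1727 half-years
= 40.1727/2 years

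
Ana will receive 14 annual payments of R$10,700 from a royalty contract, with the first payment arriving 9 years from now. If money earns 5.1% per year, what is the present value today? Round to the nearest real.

R$70,691

PV at t=8 (ordinary 14-year annuity): 10700 × a(14|0.051) = 10700 × 9.835655 = 105,241.5133
Discount back 8 years: 105,241.5133 × (1+0.051)^(−8) = 105,241.5133 × 0.671705 = 70,691.2004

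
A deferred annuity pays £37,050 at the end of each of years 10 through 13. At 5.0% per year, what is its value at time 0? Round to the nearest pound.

Value one period before first payment (t=9): 37050 × [1 − (1+0.05)^(−4)] / 0.05 = 37050 × 3.545951 = 131,377.4662
Discount back 9 years: 131,377.4662 × (1+0.05)^(−9) = 131,377.4662 × 0.644609 = 84,687.0861

£84,687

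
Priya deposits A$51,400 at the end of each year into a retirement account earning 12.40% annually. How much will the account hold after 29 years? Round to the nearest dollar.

A$11,881,501

Accumulation factor s(29|0.124) = 231.157607; FV = 51400 × 231.157607 = 11,881,501.0029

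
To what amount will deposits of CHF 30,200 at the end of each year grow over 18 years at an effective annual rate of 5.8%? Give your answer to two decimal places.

CHF 915,861.08

FV = 30200 × [(1+0.058)^18 − 1] / 0.058 = 30200 × 30.326526 = 915,861.0775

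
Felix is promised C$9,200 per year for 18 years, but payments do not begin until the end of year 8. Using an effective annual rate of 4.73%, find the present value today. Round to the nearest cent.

PV at t=7 (ordinary 18-year annuity): 9200 × a(18|0.0473) = 9200 × 11.940141 = 109,849.3001
Discount back 7 years: 109,849.3001 × (1+0.0473)^(−7) = 109,849.3001 × 0.723606 = 79,487.6338

C$79,487.63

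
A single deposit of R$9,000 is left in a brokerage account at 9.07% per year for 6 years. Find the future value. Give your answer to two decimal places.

FV = PV·(1+i)^n = 9,000 × 1.683573 = 15,152.1544

R$15,152.15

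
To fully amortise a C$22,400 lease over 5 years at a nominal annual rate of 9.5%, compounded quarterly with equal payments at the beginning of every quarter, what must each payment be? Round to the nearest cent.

With 4 periods per year: i = 0.02375, n = 20.
Annuity-PV factor × (1+i) = 16.149477; PMT = 22400 / 16.149477 = 1,387.0418

C$1,387.04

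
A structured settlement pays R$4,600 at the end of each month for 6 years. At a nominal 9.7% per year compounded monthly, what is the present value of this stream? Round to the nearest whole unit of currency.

R$250,341

With 12 periods per year: i = 0.00808333, n = 72.
PV = PMT · [1 − (1+i)^(−n)] / i = 4600 · 54.422033 = 250,341.3507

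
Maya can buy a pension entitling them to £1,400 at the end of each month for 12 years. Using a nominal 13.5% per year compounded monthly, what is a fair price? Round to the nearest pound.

£99,593

With 12 periods per year: i = 0.01125, n = 144.
PV = PMT · [1 − (1+i)^(−n)] / i = 1400 · 71.138066 = 99,593.2923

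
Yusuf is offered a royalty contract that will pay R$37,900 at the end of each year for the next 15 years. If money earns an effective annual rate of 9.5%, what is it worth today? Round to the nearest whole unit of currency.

Annuity factor a(15|0.095) = 7.828175; PV = 37900 × 7.828175 = 296,687.8326

R$296,688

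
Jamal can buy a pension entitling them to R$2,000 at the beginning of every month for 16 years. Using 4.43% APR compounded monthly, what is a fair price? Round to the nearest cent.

R$275,753.37

i = 0.0443/12 = 0.00369167 per month; n = 16·12 = 192.
Annuity factor a(192|0.00369167) × (1+i) = 137.876685; PV = 2000 × 137.876685 = 275,753.3692
Payments are at the start of each period, so multiply by (1+i).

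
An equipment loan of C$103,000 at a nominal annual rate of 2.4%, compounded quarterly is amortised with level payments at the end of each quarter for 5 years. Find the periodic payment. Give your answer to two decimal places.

C$5,480.59

Periodic rate i = 0.024/4 = 0.006; n = 5 × 4 = 20 periods.
PMT = 103000 / ( [1 − (1+0.006)^(−20)] / 0.006 ) = 103000 / 18.793581 = 5,480.5947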